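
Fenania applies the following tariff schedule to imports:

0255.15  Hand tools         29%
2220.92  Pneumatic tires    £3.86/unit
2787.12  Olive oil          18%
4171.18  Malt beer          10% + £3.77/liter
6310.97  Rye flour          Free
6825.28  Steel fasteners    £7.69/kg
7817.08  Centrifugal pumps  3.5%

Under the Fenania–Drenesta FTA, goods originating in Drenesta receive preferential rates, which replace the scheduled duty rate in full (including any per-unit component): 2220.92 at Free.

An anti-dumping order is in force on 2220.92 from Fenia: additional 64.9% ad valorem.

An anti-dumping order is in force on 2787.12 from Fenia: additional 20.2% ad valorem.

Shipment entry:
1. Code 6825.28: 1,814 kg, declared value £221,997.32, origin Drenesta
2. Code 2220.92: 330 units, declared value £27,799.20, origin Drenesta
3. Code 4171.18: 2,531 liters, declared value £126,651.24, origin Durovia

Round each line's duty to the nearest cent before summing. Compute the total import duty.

£36,156.65

Line 1 (6825.28, Drenesta, 1,814 kg, £221,997.32):
Base rate for 6825.28 is £7.69/kg.
Origin Drenesta is the FTA partner but 6825.28 is not on the preference list; base rate stands.
Duty = 1,814 × £7.69 = £13,949.66.
Line 2 (2220.92, Drenesta, 330 units, £27,799.20):
Base rate for 2220.92 is £3.86/unit.
Origin Drenesta qualifies under the Fenania–Drenesta agreement and 2220.92 is covered: preferential rate Free applies instead.
The additional-duty order on 2220.92 targets Fenia, not Drenesta; it does not apply.
Duty = £27,799.20 × 0% = £0.00.
Line 3 (4171.18, Durovia, 2,531 liters, £126,651.24):
Base rate for 4171.18 is 10% + £3.77/liter.
Duty = £126,651.24 × 10% + 2,531 × £3.77 = £22,206.99.
Total = £13,949.66 + £0.00 + £22,206.99 = £36,156.65.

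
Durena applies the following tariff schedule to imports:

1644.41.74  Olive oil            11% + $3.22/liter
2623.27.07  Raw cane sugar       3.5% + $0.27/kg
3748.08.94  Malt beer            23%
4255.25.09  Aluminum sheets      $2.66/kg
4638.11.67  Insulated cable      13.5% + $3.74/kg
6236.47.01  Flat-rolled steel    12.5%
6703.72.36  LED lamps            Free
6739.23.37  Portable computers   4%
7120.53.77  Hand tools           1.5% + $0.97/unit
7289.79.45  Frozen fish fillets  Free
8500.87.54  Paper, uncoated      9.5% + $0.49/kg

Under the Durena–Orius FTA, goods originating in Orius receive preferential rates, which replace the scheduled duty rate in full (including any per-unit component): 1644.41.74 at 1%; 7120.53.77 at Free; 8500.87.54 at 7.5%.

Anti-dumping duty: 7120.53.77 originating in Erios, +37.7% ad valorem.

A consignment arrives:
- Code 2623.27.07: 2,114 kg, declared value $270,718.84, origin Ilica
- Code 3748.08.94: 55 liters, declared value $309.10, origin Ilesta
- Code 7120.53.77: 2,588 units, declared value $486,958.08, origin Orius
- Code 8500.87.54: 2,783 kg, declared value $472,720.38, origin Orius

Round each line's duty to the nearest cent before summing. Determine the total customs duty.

$45,571.06

Line 1 (2623.27.07, Ilica, 2,114 kg, $270,718.84):
Base rate for 2623.27.07 is 3.5% + $0.27/kg.
Duty = $270,718.84 × 3.5% + 2,114 × $0.27 = $10,045.94.
Line 2 (3748.08.94, Ilesta, 55 liters, $309.10):
Base rate for 3748.08.94 is 23%.
Duty = $309.10 × 23% = $71.09.
Line 3 (7120.53.77, Orius, 2,588 units, $486,958.08):
Base rate for 7120.53.77 is 1.5% + $0.97/unit.
Origin Orius qualifies under the Durena–Orius agreement and 7120.53.77 is covered: preferential rate Free applies instead.
The additional-duty order on 7120.53.77 targets Erios, not Orius; it does not apply.
Duty = $486,958.08 × 0% = $0.00.
Line 4 (8500.87.54, Orius, 2,783 kg, $472,720.38):
Base rate for 8500.87.54 is 9.5% + $0.49/kg.
Origin Orius qualifies under the Durena–Orius agreement and 8500.87.54 is covered: preferential rate 7.5% applies instead.
Duty = $472,720.38 × 7.5% = $35,454.03.
Total = $10,045.94 + $71.09 + $0.00 + $35,454.03 = $45,571.06.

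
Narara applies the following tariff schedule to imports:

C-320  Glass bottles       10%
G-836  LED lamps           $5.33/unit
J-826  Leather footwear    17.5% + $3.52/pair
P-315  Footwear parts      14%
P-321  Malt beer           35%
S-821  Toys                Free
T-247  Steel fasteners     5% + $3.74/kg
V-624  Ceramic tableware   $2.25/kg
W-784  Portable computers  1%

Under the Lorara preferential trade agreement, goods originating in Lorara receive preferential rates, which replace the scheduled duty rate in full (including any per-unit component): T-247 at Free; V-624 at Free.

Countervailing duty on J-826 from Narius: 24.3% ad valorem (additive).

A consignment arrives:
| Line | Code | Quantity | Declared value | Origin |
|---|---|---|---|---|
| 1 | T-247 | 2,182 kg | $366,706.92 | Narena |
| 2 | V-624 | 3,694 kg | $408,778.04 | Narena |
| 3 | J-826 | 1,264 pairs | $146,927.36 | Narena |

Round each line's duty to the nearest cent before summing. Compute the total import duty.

$64,969.10

Line 1 (T-247, Narena, 2,182 kg, $366,706.92):
Base rate for T-247 is 5% + $3.74/kg.
T-247 has an FTA preferential rate, but origin Narena is not Lorara; base rate stands.
Duty = $366,706.92 × 5% + 2,182 × $3.74 = $26,496.03.
Line 2 (V-624, Narena, 3,694 kg, $408,778.04):
Base rate for V-624 is $2.25/kg.
V-624 has an FTA preferential rate, but origin Narena is not Lorara; base rate stands.
Duty = 3,694 × $2.25 = $8,311.50.
Line 3 (J-826, Narena, 1,264 pairs, $146,927.36):
Base rate for J-826 is 17.5% + $3.52/pair.
The additional-duty order on J-826 targets Narius, not Narena; it does not apply.
Duty = $146,927.36 × 17.5% + 1,264 × $3.52 = $30,161.57.
Total = $26,496.03 + $8,311.50 + $30,161.57 = $64,969.10.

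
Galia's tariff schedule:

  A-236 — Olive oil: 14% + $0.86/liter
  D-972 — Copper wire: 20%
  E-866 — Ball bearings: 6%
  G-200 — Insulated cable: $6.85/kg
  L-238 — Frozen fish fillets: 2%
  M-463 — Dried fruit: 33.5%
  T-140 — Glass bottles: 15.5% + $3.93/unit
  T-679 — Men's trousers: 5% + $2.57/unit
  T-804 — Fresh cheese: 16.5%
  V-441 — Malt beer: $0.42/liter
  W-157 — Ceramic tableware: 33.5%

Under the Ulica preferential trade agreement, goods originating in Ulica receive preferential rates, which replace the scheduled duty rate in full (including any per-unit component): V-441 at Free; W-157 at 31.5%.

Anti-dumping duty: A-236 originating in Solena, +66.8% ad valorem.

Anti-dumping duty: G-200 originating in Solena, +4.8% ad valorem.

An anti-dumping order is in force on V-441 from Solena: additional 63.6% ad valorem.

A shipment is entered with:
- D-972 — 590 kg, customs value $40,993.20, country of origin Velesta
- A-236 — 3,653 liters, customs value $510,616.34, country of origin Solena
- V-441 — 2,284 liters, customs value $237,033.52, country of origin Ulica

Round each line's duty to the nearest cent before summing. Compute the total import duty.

Line 1 (D-972, Velesta, 590 kg, $40,993.20):
Base rate for D-972 is 20%.
Duty = $40,993.20 × 20% = $8,198.64.
Line 2 (A-236, Solena, 3,653 liters, $510,616.34):
Base rate for A-236 is 14% + $0.86/liter.
Additional duty on A-236 from Solena: +66.8%. Applied ad valorem rate: 14% + 66.8% = 80.8%.
Duty = $510,616.34 × 80.8% + 3,653 × $0.86 = $415,719.58.
Line 3 (V-441, Ulica, 2,284 liters, $237,033.52):
Base rate for V-441 is $0.42/liter.
Origin Ulica qualifies under the Galia–Ulica agreement and V-441 is covered: preferential rate Free applies instead.
The additional-duty order on V-441 targets Solena, not Ulica; it does not apply.
Duty = $237,033.52 × 0% = $0.00.
Total = $8,198.64 + $415,719.58 + $0.00 = $423,918.22.

$423,918.22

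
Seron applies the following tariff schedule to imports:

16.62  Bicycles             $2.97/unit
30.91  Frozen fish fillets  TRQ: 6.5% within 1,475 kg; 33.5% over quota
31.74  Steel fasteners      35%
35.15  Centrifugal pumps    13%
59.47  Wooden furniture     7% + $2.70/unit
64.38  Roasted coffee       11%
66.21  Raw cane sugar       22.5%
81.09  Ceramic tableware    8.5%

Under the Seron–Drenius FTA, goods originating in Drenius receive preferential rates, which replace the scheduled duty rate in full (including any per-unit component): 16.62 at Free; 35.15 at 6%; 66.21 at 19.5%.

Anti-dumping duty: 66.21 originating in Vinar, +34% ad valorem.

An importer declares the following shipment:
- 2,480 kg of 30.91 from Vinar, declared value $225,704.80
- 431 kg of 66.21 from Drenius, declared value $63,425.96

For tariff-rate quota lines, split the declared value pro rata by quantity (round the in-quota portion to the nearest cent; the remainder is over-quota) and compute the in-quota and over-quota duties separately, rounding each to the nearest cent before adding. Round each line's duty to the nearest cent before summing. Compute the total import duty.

$51,734.43

Line 1 (30.91, Vinar, 2,480 kg, $225,704.80):
Code 30.91 is under a tariff-rate quota (threshold 1,475 kg). In-quota: 1,475 kg at 6.5%; over-quota: 1,005 kg at 33.5%.
Pro-rata value split: in-quota = $225,704.80 × 1,475/2,480 = $134,239.75; over-quota = $225,704.80 − $134,239.75 = $91,465.05.
In-quota duty = $134,239.75 × 6.5% = $8,725.58. Over-quota duty = $91,465.05 × 33.5% = $30,640.79.
Line duty = $8,725.58 + $30,640.79 = $39,366.37.
Line 2 (66.21, Drenius, 431 kg, $63,425.96):
Base rate for 66.21 is 22.5%.
Origin Drenius qualifies under the Seron–Drenius agreement and 66.21 is covered: preferential rate 19.5% applies instead.
The additional-duty order on 66.21 targets Vinar, not Drenius; it does not apply.
Duty = $63,425.96 × 19.5% = $12,368.06.
Total = $39,366.37 + $12,368.06 = $51,734.43.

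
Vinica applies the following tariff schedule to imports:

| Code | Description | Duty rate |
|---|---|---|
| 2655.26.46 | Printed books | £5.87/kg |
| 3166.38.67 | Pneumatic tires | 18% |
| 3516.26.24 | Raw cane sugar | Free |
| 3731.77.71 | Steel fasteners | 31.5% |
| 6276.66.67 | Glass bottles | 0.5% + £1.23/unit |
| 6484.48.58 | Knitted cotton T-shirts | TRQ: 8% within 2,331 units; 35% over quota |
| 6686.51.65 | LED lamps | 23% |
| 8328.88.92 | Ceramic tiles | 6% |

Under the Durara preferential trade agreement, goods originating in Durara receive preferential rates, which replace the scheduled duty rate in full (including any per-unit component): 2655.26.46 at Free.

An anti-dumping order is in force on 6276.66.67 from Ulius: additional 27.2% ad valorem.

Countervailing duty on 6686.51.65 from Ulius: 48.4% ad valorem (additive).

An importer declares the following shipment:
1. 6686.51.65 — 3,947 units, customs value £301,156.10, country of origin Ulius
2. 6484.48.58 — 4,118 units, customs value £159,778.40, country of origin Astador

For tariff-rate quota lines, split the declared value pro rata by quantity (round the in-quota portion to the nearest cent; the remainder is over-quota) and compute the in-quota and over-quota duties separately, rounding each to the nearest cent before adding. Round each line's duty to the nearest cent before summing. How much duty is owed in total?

£246,528.34

Line 1 (6686.51.65, Ulius, 3,947 units, £301,156.10):
Base rate for 6686.51.65 is 23%.
Additional duty on 6686.51.65 from Ulius: +48.4%. Applied ad valorem rate: 23% + 48.4% = 71.4%.
Duty = £301,156.10 × 71.4% = £215,025.46.
Line 2 (6484.48.58, Astador, 4,118 units, £159,778.40):
Code 6484.48.58 is under a tariff-rate quota (threshold 2,331 units). In-quota: 2,331 units at 8%; over-quota: 1,787 units at 35%.
Pro-rata value split: in-quota = £159,778.40 × 2,331/4,118 = £90,442.80; over-quota = £159,778.40 − £90,442.80 = £69,335.60.
In-quota duty = £90,442.80 × 8% = £7,235.42. Over-quota duty = £69,335.60 × 35% = £24,267.46.
Line duty = £7,235.42 + £24,267.46 = £31,502.88.
Total = £215,025.46 + £31,502.88 = £246,528.34.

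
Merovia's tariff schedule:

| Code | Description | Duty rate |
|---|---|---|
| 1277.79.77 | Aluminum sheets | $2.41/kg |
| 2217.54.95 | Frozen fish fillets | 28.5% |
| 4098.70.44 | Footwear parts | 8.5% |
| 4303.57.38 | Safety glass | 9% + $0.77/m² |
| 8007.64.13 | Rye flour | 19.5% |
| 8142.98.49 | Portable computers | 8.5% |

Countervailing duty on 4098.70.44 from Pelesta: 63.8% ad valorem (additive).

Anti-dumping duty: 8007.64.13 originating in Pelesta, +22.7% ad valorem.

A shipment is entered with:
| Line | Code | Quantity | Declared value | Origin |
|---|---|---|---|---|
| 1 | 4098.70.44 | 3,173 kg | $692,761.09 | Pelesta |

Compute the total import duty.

$500,866.27

Line 1 (4098.70.44, Pelesta, 3,173 kg, $692,761.09):
Base rate for 4098.70.44 is 8.5%.
Additional duty on 4098.70.44 from Pelesta: +63.8%. Applied ad valorem rate: 8.5% + 63.8% = 72.3%.
Duty = $692,761.09 × 72.3% = $500,866.27.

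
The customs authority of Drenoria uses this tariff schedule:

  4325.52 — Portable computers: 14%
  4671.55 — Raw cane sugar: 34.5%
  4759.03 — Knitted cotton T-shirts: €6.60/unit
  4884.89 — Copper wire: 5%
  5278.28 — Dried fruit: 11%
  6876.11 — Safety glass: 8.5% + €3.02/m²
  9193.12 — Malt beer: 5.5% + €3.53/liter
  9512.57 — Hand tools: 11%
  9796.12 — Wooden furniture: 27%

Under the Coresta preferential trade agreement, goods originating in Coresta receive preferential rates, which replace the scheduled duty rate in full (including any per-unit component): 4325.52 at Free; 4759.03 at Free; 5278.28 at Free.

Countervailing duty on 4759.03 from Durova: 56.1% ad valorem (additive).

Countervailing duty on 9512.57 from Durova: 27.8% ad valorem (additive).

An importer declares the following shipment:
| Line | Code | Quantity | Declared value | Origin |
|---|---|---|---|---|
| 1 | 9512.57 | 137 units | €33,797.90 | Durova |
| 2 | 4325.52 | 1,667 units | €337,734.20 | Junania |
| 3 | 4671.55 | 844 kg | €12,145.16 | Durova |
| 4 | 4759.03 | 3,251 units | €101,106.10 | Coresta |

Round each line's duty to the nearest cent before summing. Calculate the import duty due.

€64,586.46

Line 1 (9512.57, Durova, 137 units, €33,797.90):
Base rate for 9512.57 is 11%.
Additional duty on 9512.57 from Durova: +27.8%. Applied ad valorem rate: 11% + 27.8% = 38.8%.
Duty = €33,797.90 × 38.8% = €13,113.59.
Line 2 (4325.52, Junania, 1,667 units, €337,734.20):
Base rate for 4325.52 is 14%.
4325.52 has an FTA preferential rate, but origin Junania is not Coresta; base rate stands.
Duty = €337,734.20 × 14% = €47,282.79.
Line 3 (4671.55, Durova, 844 kg, €12,145.16):
Base rate for 4671.55 is 34.5%.
Duty = €12,145.16 × 34.5% = €4,190.08.
Line 4 (4759.03, Coresta, 3,251 units, €101,106.10):
Base rate for 4759.03 is €6.60/unit.
Origin Coresta qualifies under the Drenoria–Coresta agreement and 4759.03 is covered: preferential rate Free applies instead.
The additional-duty order on 4759.03 targets Durova, not Coresta; it does not apply.
Duty = €101,106.10 × 0% = €0.00.
Total = €13,113.59 + €47,282.79 + €4,190.08 + €0.00 = €64,586.46.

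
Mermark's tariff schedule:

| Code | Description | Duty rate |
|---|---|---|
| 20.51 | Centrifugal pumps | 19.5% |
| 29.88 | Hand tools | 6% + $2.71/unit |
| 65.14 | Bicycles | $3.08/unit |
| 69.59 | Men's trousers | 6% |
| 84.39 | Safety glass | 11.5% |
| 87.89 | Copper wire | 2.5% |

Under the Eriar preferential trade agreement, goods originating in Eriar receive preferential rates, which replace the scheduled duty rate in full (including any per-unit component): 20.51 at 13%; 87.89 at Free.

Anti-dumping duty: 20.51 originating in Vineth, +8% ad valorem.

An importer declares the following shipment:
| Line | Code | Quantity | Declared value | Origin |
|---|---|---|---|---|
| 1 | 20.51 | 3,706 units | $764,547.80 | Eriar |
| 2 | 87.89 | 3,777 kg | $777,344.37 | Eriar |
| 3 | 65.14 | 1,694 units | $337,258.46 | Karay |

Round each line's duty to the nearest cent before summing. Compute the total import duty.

Line 1 (20.51, Eriar, 3,706 units, $764,547.80):
Base rate for 20.51 is 19.5%.
Origin Eriar qualifies under the Mermark–Eriar agreement and 20.51 is covered: preferential rate 13% applies instead.
The additional-duty order on 20.51 targets Vineth, not Eriar; it does not apply.
Duty = $764,547.80 × 13% = $99,391.21.
Line 2 (87.89, Eriar, 3,777 kg, $777,344.37):
Base rate for 87.89 is 2.5%.
Origin Eriar qualifies under the Mermark–Eriar agreement and 87.89 is covered: preferential rate Free applies instead.
Duty = $777,344.37 × 0% = $0.00.
Line 3 (65.14, Karay, 1,694 units, $337,258.46):
Base rate for 65.14 is $3.08/unit.
Duty = 1,694 × $3.08 = $5,217.52.
Total = $99,391.21 + $0.00 + $5,217.52 = $104,608.73.

$104,608.73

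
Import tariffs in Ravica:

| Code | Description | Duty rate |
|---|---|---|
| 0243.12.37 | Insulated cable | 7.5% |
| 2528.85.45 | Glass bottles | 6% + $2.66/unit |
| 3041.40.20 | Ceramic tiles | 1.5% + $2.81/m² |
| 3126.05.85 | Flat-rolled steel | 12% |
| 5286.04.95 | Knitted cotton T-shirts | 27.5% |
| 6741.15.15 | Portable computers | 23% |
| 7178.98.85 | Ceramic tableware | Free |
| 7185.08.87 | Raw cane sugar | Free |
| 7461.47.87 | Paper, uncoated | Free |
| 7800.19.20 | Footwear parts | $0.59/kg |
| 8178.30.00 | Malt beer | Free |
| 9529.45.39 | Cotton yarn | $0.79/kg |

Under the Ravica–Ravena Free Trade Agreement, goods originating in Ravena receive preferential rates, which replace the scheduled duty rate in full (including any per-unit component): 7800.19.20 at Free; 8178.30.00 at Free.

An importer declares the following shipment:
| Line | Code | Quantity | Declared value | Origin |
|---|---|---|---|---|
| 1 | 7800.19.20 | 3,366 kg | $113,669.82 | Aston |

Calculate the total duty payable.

$1,985.94

Line 1 (7800.19.20, Aston, 3,366 kg, $113,669.82):
Base rate for 7800.19.20 is $0.59/kg.
7800.19.20 has an FTA preferential rate, but origin Aston is not Ravena; base rate stands.
Duty = 3,366 × $0.59 = $1,985.94.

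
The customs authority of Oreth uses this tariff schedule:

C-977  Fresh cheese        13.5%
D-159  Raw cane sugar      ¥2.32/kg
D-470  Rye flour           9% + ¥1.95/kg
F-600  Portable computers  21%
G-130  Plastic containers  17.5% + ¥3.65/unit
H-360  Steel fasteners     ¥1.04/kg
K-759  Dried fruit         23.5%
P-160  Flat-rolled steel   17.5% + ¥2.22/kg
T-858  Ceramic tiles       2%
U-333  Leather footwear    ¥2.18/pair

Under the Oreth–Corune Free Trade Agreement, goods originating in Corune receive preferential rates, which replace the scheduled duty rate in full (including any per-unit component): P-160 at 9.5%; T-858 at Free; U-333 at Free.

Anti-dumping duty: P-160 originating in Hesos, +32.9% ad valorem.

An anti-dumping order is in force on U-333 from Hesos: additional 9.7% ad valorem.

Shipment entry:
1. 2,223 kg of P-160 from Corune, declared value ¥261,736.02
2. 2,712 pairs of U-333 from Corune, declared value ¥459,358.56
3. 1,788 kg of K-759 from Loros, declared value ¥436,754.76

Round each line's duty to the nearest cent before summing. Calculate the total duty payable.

Line 1 (P-160, Corune, 2,223 kg, ¥261,736.02):
Base rate for P-160 is 17.5% + ¥2.22/kg.
Origin Corune qualifies under the Oreth–Corune agreement and P-160 is covered: preferential rate 9.5% applies instead.
The additional-duty order on P-160 targets Hesos, not Corune; it does not apply.
Duty = ¥261,736.02 × 9.5% = ¥24,864.92.
Line 2 (U-333, Corune, 2,712 pairs, ¥459,358.56):
Base rate for U-333 is ¥2.18/pair.
Origin Corune qualifies under the Oreth–Corune agreement and U-333 is covered: preferential rate Free applies instead.
The additional-duty order on U-333 targets Hesos, not Corune; it does not apply.
Duty = ¥459,358.56 × 0% = ¥0.00.
Line 3 (K-759, Loros, 1,788 kg, ¥436,754.76):
Base rate for K-759 is 23.5%.
Duty = ¥436,754.76 × 23.5% = ¥102,637.37.
Total = ¥24,864.92 + ¥0.00 + ¥102,637.37 = ¥127,502.29.

¥127,502.29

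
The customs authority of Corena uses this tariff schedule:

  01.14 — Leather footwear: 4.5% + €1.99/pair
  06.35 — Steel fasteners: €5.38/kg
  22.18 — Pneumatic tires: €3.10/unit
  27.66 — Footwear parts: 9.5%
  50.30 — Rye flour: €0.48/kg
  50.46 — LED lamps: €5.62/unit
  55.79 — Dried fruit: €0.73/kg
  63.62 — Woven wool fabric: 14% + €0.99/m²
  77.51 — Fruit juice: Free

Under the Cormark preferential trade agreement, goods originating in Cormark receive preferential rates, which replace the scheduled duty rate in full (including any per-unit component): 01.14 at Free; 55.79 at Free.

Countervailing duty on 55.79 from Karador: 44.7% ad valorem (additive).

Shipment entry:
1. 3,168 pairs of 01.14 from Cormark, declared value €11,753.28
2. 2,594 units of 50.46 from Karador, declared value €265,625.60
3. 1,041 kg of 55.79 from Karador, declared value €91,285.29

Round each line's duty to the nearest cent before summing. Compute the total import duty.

Line 1 (01.14, Cormark, 3,168 pairs, €11,753.28):
Base rate for 01.14 is 4.5% + €1.99/pair.
Origin Cormark qualifies under the Corena–Cormark agreement and 01.14 is covered: preferential rate Free applies instead.
Duty = €11,753.28 × 0% = €0.00.
Line 2 (50.46, Karador, 2,594 units, €265,625.60):
Base rate for 50.46 is €5.62/unit.
Duty = 2,594 × €5.62 = €14,578.28.
Line 3 (55.79, Karador, 1,041 kg, €91,285.29):
Base rate for 55.79 is €0.73/kg.
55.79 has an FTA preferential rate, but origin Karador is not Cormark; base rate stands.
Additional duty on 55.79 from Karador: +44.7% ad valorem. Applied ad valorem rate = 44.7%.
Duty = €91,285.29 × 44.7% + 1,041 × €0.73 = €41,564.45.
Total = €0.00 + €14,578.28 + €41,564.45 = €56,142.73.

€56,142.73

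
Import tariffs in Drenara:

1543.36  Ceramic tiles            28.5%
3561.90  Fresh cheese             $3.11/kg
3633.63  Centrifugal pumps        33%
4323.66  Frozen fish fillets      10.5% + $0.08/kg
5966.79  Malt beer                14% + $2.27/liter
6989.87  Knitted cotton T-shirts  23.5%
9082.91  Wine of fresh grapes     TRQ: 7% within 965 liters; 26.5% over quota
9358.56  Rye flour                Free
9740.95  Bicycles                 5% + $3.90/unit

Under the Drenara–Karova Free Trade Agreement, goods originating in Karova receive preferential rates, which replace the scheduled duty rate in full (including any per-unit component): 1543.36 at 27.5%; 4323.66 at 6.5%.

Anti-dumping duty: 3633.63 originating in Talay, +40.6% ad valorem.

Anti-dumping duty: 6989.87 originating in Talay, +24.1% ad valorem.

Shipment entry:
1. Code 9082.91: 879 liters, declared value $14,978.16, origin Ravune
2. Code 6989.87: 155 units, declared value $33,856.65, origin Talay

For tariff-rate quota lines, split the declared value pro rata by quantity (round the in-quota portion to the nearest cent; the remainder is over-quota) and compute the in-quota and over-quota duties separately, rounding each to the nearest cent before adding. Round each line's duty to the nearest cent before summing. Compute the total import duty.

$17,164.24

Line 1 (9082.91, Ravune, 879 liters, $14,978.16):
Code 9082.91 is under a tariff-rate quota (threshold 965 liters). Quantity 879 liters is within the quota, so the in-quota rate 7% applies to the full value.
Duty = $14,978.16 × 7% = $1,048.47.
Line 2 (6989.87, Talay, 155 units, $33,856.65):
Base rate for 6989.87 is 23.5%.
Additional duty on 6989.87 from Talay: +24.1%. Applied ad valorem rate: 23.5% + 24.1% = 47.6%.
Duty = $33,856.65 × 47.6% = $16,115.77.
Total = $1,048.47 + $16,115.77 = $17,164.24.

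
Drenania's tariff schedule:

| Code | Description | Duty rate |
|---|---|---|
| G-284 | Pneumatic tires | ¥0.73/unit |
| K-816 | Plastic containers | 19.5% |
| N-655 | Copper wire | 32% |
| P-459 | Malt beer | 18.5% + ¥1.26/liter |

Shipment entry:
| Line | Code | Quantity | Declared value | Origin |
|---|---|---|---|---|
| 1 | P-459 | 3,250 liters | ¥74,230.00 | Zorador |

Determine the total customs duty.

Line 1 (P-459, Zorador, 3,250 liters, ¥74,230.00):
Base rate for P-459 is 18.5% + ¥1.26/liter.
Duty = ¥74,230.00 × 18.5% + 3,250 × ¥1.26 = ¥17,827.55.

¥17,827.55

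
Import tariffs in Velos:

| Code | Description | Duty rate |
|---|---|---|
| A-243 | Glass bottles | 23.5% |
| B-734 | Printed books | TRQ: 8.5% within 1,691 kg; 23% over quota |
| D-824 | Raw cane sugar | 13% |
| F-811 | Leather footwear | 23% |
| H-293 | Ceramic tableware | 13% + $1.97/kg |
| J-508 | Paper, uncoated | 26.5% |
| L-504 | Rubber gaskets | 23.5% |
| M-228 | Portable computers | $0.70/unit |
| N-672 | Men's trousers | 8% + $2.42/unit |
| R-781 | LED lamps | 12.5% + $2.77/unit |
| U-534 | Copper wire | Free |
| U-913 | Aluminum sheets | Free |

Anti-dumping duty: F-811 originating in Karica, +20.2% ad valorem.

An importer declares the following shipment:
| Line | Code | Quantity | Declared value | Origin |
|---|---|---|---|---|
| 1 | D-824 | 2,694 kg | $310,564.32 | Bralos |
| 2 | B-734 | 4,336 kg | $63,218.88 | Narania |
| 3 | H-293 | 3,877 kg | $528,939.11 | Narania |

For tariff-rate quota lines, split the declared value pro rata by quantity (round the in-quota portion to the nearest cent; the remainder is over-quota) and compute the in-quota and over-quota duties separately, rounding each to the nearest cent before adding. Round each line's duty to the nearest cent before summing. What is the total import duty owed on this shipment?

Line 1 (D-824, Bralos, 2,694 kg, $310,564.32):
Base rate for D-824 is 13%.
Duty = $310,564.32 × 13% = $40,373.36.
Line 2 (B-734, Narania, 4,336 kg, $63,218.88):
Code B-734 is under a tariff-rate quota (threshold 1,691 kg). In-quota: 1,691 kg at 8.5%; over-quota: 2,645 kg at 23%.
Pro-rata value split: in-quota = $63,218.88 × 1,691/4,336 = $24,654.78; over-quota = $63,218.88 − $24,654.78 = $38,564.10.
In-quota duty = $24,654.78 × 8.5% = $2,095.66. Over-quota duty = $38,564.10 × 23% = $8,869.74.
Line duty = $2,095.66 + $8,869.74 = $10,965.40.
Line 3 (H-293, Narania, 3,877 kg, $528,939.11):
Base rate for H-293 is 13% + $1.97/kg.
Duty = $528,939.11 × 13% + 3,877 × $1.97 = $76,399.77.
Total = $40,373.36 + $10,965.40 + $76,399.77 = $127,738.53.

$127,738.53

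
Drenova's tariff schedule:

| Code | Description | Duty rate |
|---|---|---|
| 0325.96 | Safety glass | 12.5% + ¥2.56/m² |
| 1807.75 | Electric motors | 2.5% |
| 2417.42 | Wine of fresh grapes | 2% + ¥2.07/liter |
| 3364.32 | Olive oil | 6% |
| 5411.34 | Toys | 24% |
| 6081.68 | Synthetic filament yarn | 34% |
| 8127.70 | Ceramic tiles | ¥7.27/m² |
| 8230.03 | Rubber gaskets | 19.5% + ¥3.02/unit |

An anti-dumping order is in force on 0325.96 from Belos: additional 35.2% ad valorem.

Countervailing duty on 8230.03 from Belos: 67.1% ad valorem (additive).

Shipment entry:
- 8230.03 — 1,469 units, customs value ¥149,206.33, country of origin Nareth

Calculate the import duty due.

¥33,531.61

Line 1 (8230.03, Nareth, 1,469 units, ¥149,206.33):
Base rate for 8230.03 is 19.5% + ¥3.02/unit.
The additional-duty order on 8230.03 targets Belos, not Nareth; it does not apply.
Duty = ¥149,206.33 × 19.5% + 1,469 × ¥3.02 = ¥33,531.61.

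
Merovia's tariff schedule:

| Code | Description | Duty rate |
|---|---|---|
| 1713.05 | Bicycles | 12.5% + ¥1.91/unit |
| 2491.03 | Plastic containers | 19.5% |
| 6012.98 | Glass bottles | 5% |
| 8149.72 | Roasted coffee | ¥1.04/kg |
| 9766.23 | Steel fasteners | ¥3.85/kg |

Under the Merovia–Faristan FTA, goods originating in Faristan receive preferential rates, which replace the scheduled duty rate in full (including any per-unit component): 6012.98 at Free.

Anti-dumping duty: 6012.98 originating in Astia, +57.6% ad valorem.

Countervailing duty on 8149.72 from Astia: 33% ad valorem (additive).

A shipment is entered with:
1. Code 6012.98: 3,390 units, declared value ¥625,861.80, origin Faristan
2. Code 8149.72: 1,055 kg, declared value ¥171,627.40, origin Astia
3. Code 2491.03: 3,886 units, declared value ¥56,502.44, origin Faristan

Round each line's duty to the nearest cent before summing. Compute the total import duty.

Line 1 (6012.98, Faristan, 3,390 units, ¥625,861.80):
Base rate for 6012.98 is 5%.
Origin Faristan qualifies under the Merovia–Faristan agreement and 6012.98 is covered: preferential rate Free applies instead.
The additional-duty order on 6012.98 targets Astia, not Faristan; it does not apply.
Duty = ¥625,861.80 × 0% = ¥0.00.
Line 2 (8149.72, Astia, 1,055 kg, ¥171,627.40):
Base rate for 8149.72 is ¥1.04/kg.
Additional duty on 8149.72 from Astia: +33% ad valorem. Applied ad valorem rate = 33%.
Duty = ¥171,627.40 × 33% + 1,055 × ¥1.04 = ¥57,734.24.
Line 3 (2491.03, Faristan, 3,886 units, ¥56,502.44):
Base rate for 2491.03 is 19.5%.
Origin Faristan is the FTA partner but 2491.03 is not on the preference list; base rate stands.
Duty = ¥56,502.44 × 19.5% = ¥11,017.98.
Total = ¥0.00 + ¥57,734.24 + ¥11,017.98 = ¥68,752.22.

¥68,752.22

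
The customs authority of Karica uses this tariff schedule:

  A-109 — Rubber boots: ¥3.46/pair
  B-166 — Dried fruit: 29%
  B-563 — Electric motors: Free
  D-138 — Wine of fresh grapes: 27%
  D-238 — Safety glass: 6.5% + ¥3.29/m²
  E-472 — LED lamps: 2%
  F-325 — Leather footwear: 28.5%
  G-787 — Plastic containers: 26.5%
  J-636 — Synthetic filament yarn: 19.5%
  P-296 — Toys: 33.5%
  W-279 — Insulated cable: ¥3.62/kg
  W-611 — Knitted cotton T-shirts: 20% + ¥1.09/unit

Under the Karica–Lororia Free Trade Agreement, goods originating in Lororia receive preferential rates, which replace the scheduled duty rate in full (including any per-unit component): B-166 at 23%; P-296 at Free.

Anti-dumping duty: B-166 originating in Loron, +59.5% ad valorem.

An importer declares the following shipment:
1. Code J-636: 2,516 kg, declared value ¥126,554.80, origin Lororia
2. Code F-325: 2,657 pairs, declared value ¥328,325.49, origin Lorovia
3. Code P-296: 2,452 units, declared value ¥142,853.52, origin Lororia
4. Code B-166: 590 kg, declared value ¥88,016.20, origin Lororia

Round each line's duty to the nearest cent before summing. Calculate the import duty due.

¥138,494.68

Line 1 (J-636, Lororia, 2,516 kg, ¥126,554.80):
Base rate for J-636 is 19.5%.
Origin Lororia is the FTA partner but J-636 is not on the preference list; base rate stands.
Duty = ¥126,554.80 × 19.5% = ¥24,678.19.
Line 2 (F-325, Lorovia, 2,657 pairs, ¥328,325.49):
Base rate for F-325 is 28.5%.
Duty = ¥328,325.49 × 28.5% = ¥93,572.76.
Line 3 (P-296, Lororia, 2,452 units, ¥142,853.52):
Base rate for P-296 is 33.5%.
Origin Lororia qualifies under the Karica–Lororia agreement and P-296 is covered: preferential rate Free applies instead.
Duty = ¥142,853.52 × 0% = ¥0.00.
Line 4 (B-166, Lororia, 590 kg, ¥88,016.20):
Base rate for B-166 is 29%.
Origin Lororia qualifies under the Karica–Lororia agreement and B-166 is covered: preferential rate 23% applies instead.
The additional-duty order on B-166 targets Loron, not Lororia; it does not apply.
Duty = ¥88,016.20 × 23% = ¥20,243.73.
Total = ¥24,678.19 + ¥93,572.76 + ¥0.00 + ¥20,243.73 = ¥138,494.68.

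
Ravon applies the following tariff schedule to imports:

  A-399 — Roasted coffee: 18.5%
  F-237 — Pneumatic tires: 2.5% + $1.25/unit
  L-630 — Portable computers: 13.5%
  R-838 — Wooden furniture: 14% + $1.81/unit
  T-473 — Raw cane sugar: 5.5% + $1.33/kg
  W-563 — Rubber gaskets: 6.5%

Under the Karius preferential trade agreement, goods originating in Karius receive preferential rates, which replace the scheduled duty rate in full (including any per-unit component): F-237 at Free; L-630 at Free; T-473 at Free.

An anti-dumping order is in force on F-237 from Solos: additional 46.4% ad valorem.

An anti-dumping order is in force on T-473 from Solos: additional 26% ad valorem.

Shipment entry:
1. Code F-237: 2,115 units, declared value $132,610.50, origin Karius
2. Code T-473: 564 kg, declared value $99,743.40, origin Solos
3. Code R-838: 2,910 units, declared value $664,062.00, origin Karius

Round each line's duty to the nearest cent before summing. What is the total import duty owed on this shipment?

$130,405.07

Line 1 (F-237, Karius, 2,115 units, $132,610.50):
Base rate for F-237 is 2.5% + $1.25/unit.
Origin Karius qualifies under the Ravon–Karius agreement and F-237 is covered: preferential rate Free applies instead.
The additional-duty order on F-237 targets Solos, not Karius; it does not apply.
Duty = $132,610.50 × 0% = $0.00.
Line 2 (T-473, Solos, 564 kg, $99,743.40):
Base rate for T-473 is 5.5% + $1.33/kg.
T-473 has an FTA preferential rate, but origin Solos is not Karius; base rate stands.
Additional duty on T-473 from Solos: +26%. Applied ad valorem rate: 5.5% + 26% = 31.5%.
Duty = $99,743.40 × 31.5% + 564 × $1.33 = $32,169.29.
Line 3 (R-838, Karius, 2,910 units, $664,062.00):
Base rate for R-838 is 14% + $1.81/unit.
Origin Karius is the FTA partner but R-838 is not on the preference list; base rate stands.
Duty = $664,062.00 × 14% + 2,910 × $1.81 = $98,235.78.
Total = $0.00 + $32,169.29 + $98,235.78 = $130,405.07.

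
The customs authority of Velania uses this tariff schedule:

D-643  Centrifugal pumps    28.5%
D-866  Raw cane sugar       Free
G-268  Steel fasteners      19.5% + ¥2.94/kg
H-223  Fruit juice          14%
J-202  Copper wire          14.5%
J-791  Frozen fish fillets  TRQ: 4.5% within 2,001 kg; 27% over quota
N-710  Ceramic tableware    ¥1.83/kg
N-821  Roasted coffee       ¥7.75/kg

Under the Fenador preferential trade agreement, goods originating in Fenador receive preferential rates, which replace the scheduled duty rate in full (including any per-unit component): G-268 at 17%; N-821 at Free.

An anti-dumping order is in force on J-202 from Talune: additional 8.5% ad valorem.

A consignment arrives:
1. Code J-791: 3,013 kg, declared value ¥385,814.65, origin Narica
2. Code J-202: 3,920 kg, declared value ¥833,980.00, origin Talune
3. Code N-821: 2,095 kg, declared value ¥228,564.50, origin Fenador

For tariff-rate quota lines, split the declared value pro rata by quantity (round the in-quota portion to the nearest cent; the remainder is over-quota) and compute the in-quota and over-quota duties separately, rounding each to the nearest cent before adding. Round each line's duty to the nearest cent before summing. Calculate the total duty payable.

¥238,334.04

Line 1 (J-791, Narica, 3,013 kg, ¥385,814.65):
Code J-791 is under a tariff-rate quota (threshold 2,001 kg). In-quota: 2,001 kg at 4.5%; over-quota: 1,012 kg at 27%.
Pro-rata value split: in-quota = ¥385,814.65 × 2,001/3,013 = ¥256,228.05; over-quota = ¥385,814.65 − ¥256,228.05 = ¥129,586.60.
In-quota duty = ¥256,228.05 × 4.5% = ¥11,530.26. Over-quota duty = ¥129,586.60 × 27% = ¥34,988.38.
Line duty = ¥11,530.26 + ¥34,988.38 = ¥46,518.64.
Line 2 (J-202, Talune, 3,920 kg, ¥833,980.00):
Base rate for J-202 is 14.5%.
Additional duty on J-202 from Talune: +8.5%. Applied ad valorem rate: 14.5% + 8.5% = 23%.
Duty = ¥833,980.00 × 23% = ¥191,815.40.
Line 3 (N-821, Fenador, 2,095 kg, ¥228,564.50):
Base rate for N-821 is ¥7.75/kg.
Origin Fenador qualifies under the Velania–Fenador agreement and N-821 is covered: preferential rate Free applies instead.
Duty = ¥228,564.50 × 0% = ¥0.00.
Total = ¥46,518.64 + ¥191,815.40 + ¥0.00 = ¥238,334.04.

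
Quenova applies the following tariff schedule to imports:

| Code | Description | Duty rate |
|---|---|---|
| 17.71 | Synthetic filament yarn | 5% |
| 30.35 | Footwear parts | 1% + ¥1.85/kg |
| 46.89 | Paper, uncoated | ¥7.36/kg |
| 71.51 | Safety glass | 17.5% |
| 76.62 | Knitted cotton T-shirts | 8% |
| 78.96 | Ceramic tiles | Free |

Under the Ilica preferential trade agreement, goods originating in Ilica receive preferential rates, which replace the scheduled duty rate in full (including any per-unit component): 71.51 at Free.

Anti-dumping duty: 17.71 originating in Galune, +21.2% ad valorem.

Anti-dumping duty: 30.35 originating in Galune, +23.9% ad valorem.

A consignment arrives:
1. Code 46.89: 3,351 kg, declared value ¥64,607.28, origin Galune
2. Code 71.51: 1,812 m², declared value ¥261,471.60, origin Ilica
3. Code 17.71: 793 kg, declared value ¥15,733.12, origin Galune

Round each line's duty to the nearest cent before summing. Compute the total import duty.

Line 1 (46.89, Galune, 3,351 kg, ¥64,607.28):
Base rate for 46.89 is ¥7.36/kg.
Duty = 3,351 × ¥7.36 = ¥24,663.36.
Line 2 (71.51, Ilica, 1,812 m², ¥261,471.60):
Base rate for 71.51 is 17.5%.
Origin Ilica qualifies under the Quenova–Ilica agreement and 71.51 is covered: preferential rate Free applies instead.
Duty = ¥261,471.60 × 0% = ¥0.00.
Line 3 (17.71, Galune, 793 kg, ¥15,733.12):
Base rate for 17.71 is 5%.
Additional duty on 17.71 from Galune: +21.2%. Applied ad valorem rate: 5% + 21.2% = 26.2%.
Duty = ¥15,733.12 × 26.2% = ¥4,122.08.
Total = ¥24,663.36 + ¥0.00 + ¥4,122.08 = ¥28,785.44.

¥28,785.44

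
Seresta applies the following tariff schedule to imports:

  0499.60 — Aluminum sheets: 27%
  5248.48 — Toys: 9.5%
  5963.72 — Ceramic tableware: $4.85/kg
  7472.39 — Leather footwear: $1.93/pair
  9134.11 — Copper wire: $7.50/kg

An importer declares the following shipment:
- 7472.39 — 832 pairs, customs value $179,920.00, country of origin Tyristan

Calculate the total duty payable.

Line 1 (7472.39, Tyristan, 832 pairs, $179,920.00):
Base rate for 7472.39 is $1.93/pair.
Duty = 832 × $1.93 = $1,605.76.

$1,605.76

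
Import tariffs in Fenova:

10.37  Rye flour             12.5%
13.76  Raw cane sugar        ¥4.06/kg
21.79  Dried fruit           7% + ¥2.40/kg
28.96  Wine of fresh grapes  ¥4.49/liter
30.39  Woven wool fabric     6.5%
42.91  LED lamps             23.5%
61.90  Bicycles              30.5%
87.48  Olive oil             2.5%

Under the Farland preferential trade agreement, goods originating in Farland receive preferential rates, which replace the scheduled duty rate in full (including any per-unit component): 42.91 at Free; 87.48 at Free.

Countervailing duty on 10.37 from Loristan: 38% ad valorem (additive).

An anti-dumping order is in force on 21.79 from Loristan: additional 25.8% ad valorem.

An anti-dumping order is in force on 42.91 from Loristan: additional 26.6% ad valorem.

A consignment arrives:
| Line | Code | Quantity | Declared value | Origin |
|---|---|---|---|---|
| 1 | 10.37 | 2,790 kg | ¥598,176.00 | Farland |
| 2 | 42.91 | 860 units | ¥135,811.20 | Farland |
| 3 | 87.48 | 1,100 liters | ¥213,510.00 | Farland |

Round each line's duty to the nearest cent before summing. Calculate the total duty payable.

Line 1 (10.37, Farland, 2,790 kg, ¥598,176.00):
Base rate for 10.37 is 12.5%.
Origin Farland is the FTA partner but 10.37 is not on the preference list; base rate stands.
The additional-duty order on 10.37 targets Loristan, not Farland; it does not apply.
Duty = ¥598,176.00 × 12.5% = ¥74,772.00.
Line 2 (42.91, Farland, 860 units, ¥135,811.20):
Base rate for 42.91 is 23.5%.
Origin Farland qualifies under the Fenova–Farland agreement and 42.91 is covered: preferential rate Free applies instead.
The additional-duty order on 42.91 targets Loristan, not Farland; it does not apply.
Duty = ¥135,811.20 × 0% = ¥0.00.
Line 3 (87.48, Farland, 1,100 liters, ¥213,510.00):
Base rate for 87.48 is 2.5%.
Origin Farland qualifies under the Fenova–Farland agreement and 87.48 is covered: preferential rate Free applies instead.
Duty = ¥213,510.00 × 0% = ¥0.00.
Total = ¥74,772.00 + ¥0.00 + ¥0.00 = ¥74,772.00.

¥74,772.00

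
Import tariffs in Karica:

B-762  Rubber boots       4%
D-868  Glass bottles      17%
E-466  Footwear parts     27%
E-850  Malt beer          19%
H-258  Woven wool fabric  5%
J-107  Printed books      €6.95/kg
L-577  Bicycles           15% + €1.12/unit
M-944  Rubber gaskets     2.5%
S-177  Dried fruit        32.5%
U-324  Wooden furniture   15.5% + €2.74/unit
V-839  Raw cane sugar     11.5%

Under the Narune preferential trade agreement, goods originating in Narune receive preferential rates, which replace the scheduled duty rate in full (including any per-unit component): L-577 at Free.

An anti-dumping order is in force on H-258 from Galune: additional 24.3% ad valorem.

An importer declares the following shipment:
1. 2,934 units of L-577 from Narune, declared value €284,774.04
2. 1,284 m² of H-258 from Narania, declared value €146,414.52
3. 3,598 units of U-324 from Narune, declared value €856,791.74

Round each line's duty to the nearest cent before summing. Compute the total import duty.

Line 1 (L-577, Narune, 2,934 units, €284,774.04):
Base rate for L-577 is 15% + €1.12/unit.
Origin Narune qualifies under the Karica–Narune agreement and L-577 is covered: preferential rate Free applies instead.
Duty = €284,774.04 × 0% = €0.00.
Line 2 (H-258, Narania, 1,284 m², €146,414.52):
Base rate for H-258 is 5%.
The additional-duty order on H-258 targets Galune, not Narania; it does not apply.
Duty = €146,414.52 × 5% = €7,320.73.
Line 3 (U-324, Narune, 3,598 units, €856,791.74):
Base rate for U-324 is 15.5% + €2.74/unit.
Origin Narune is the FTA partner but U-324 is not on the preference list; base rate stands.
Duty = €856,791.74 × 15.5% + 3,598 × €2.74 = €142,661.24.
Total = €0.00 + €7,320.73 + €142,661.24 = €149,981.97.

€149,981.97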